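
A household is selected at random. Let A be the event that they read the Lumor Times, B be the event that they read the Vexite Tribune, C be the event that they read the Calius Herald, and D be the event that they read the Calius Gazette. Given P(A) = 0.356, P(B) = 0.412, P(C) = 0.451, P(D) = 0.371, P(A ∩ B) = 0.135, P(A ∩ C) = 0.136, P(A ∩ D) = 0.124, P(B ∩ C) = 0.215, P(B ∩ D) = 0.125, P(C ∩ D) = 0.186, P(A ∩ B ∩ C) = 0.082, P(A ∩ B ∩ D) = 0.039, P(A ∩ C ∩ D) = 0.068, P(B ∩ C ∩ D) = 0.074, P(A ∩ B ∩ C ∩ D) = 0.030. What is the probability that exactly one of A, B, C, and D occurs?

P(exactly one) = 0.356 + 0.412 + 0.451 + 0.371 − 2·0.135 − 2·0.136 − 2·0.124 − 2·0.215 − 2·0.125 − 2·0.186 + 3·0.082 + 3·0.039 + 3·0.068 + 3·0.074 − 4·0.030 = 0.417

0.417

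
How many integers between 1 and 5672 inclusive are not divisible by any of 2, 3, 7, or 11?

1474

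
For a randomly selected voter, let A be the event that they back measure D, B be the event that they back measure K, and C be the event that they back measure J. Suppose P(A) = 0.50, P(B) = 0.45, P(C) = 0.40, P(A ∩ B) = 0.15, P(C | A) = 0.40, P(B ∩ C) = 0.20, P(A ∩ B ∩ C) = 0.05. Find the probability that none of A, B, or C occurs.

P(A ∩ C) = P(A)·P(C|A) = 0.50 × 0.40 = 0.20
By inclusion–exclusion:
P(A ∪ B ∪ C) = 0.50 + 0.45 + 0.40 − 0.15 − 0.20 − 0.20 + 0.05 = 0.85
P(none) = 1 − 0.85 = 0.15

0.15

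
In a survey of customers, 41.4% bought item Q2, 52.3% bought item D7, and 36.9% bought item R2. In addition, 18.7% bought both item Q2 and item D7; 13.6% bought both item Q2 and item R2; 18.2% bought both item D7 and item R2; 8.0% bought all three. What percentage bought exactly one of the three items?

P(exactly one) = 41.4 + 52.3 + 36.9 − 2·18.7 − 2·13.6 − 2·18.2 + 3·8.0 = 53.6%

53.6%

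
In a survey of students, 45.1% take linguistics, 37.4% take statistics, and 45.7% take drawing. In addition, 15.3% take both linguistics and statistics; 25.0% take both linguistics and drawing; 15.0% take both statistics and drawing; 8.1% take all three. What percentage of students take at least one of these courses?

By inclusion–exclusion:
P(≥1) = 45.1 + 37.4 + 45.7 − 15.3 − 25.0 − 15.0 + 8.1 = 81.0%

81.0%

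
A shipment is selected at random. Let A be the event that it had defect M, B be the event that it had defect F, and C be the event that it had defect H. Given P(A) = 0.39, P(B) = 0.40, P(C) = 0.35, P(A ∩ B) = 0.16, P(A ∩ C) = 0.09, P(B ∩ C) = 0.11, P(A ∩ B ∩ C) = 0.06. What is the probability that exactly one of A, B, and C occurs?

0.60

P(exactly one) = 0.39 + 0.40 + 0.35 − 2·0.16 − 2·0.09 − 2·0.11 + 3·0.06 = 0.60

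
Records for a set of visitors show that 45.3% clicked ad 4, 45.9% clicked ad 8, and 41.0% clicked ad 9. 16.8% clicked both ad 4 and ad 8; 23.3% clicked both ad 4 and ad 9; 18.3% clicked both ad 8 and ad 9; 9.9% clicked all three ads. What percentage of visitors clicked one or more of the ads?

83.7%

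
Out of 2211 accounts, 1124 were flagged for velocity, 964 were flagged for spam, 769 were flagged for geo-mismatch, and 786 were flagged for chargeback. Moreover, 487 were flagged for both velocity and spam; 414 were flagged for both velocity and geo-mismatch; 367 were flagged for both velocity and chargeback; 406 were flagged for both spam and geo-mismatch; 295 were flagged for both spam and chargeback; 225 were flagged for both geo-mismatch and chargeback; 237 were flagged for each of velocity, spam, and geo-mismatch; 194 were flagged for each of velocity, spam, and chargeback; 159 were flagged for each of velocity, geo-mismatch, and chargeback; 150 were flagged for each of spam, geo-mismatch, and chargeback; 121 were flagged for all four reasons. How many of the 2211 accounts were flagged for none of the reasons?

Inclusion–exclusion gives
|at least one| = 1124 + 964 + 769 + 786 − 487 − 414 − 367 − 406 − 295 − 225 + 237 + 194 + 159 + 150 − 121 = 2068
None: 2211 − 2068 = 143

143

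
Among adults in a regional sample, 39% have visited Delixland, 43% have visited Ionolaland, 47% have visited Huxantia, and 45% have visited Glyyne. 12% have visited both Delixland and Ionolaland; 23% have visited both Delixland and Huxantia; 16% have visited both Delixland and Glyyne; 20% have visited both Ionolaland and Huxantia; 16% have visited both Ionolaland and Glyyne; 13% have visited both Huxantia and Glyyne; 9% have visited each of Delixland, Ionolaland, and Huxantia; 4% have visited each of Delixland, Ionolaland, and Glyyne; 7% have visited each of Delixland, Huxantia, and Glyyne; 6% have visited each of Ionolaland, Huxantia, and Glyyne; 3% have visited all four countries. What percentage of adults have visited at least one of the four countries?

97%

P(union) = 39 + 43 + 47 + 45 − 12 − 23 − 16 − 20 − 16 − 13 + 9 + 4 + 7 + 6 − 3 = 97%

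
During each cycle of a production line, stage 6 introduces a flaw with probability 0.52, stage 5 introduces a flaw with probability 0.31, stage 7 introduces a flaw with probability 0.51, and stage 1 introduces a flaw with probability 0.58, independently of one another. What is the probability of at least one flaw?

0.93183904

Independence gives P(none) = ∏(1 − pᵢ).
P(none) = (1 − 0.52) × (1 − 0.31) × (1 − 0.51) × (1 − 0.58) = 0.48 × 0.69 × 0.49 × 0.42 = 0.06816096
P(at least one) = 1 − 0.06816096 = 0.93183904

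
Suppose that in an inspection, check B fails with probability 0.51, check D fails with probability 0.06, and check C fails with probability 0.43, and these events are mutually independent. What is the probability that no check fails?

P(none) = (1 − 0.51) × (1 − 0.06) × (1 − 0.43) = 0.49 × 0.94 × 0.57 = 0.262542

0.262542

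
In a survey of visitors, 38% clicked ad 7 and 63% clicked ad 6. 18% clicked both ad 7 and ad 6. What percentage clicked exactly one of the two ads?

By inclusion–exclusion (exactly-one form):
P(exactly one) = 38 + 63 − 2·18 = 65%

65%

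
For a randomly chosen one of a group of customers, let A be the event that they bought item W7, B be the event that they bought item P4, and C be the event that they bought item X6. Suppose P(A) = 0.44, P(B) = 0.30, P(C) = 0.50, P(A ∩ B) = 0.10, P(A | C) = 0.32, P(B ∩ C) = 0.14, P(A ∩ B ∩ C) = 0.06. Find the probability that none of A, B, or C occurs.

0.10

P(A ∩ C) = P(C)·P(A|C) = 0.50 × 0.32 = 0.16
P(A ∪ B ∪ C) = 0.44 + 0.30 + 0.50 − 0.10 − 0.16 − 0.14 + 0.06 = 0.90
P(none) = 1 − 0.90 = 0.10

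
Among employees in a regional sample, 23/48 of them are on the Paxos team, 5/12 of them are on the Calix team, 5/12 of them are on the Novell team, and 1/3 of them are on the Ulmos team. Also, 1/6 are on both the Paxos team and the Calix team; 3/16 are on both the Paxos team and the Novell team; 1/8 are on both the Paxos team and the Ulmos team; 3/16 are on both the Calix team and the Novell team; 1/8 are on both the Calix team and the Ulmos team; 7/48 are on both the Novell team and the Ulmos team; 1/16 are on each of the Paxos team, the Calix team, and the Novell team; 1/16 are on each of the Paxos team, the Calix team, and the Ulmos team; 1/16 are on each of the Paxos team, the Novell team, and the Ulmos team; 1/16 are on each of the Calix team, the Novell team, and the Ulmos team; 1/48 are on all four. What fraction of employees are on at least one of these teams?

15/16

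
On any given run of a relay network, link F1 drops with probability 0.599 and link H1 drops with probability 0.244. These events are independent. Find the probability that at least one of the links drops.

0.696844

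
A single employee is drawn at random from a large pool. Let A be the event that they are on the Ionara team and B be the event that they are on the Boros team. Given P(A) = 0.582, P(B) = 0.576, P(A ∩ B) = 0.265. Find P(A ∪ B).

0.893

P(A ∪ B) = 0.582 + 0.576 − 0.265 = 0.893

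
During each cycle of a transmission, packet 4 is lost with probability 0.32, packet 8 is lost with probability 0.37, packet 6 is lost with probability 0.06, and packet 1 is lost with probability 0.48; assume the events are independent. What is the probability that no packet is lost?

Since the events are independent, P(none) is the product of the individual non-occurrence probabilities.
P(none) = (1 − 0.32) × (1 − 0.37) × (1 − 0.06) × (1 − 0.48) = 0.68 × 0.63 × 0.94 × 0.52 = 0.20940192

0.20940192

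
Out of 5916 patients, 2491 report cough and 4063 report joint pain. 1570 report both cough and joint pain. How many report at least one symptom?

4984

Inclusion–exclusion gives
N(≥1) = 2491 + 4063 − 1570 = 4984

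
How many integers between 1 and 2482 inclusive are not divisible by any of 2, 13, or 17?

1079

1241 + 190 + 146 − 95 − 73 − 11 + 5 = 1403
2482 − 1403 = 1079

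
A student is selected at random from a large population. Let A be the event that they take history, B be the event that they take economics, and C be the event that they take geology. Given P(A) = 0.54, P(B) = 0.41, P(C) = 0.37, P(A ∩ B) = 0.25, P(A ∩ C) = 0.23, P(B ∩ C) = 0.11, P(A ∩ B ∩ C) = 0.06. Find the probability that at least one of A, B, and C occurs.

Inclusion–exclusion gives
P(A ∪ B ∪ C) = 0.54 + 0.41 + 0.37 − 0.25 − 0.23 − 0.11 + 0.06 = 0.79

0.79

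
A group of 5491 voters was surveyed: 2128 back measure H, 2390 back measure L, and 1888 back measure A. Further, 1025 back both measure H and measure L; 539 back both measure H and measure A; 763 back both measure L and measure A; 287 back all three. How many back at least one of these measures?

4366

By inclusion–exclusion:
|at least one| = 2128 + 2390 + 1888 − 1025 − 539 − 763 + 287 = 4366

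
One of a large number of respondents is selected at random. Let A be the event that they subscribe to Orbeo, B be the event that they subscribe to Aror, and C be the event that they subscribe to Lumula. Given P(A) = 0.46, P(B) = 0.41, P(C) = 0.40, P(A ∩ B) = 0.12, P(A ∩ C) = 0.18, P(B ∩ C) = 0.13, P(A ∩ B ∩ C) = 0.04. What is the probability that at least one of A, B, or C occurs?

0.88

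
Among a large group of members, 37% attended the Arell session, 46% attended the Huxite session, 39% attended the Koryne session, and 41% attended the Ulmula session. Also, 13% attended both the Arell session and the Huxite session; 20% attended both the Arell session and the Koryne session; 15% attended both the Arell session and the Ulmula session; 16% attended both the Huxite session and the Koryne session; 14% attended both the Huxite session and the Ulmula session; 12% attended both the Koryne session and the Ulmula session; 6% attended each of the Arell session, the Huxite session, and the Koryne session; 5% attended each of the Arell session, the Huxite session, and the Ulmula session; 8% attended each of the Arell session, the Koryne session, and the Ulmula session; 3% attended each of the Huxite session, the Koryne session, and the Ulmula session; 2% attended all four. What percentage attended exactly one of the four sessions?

41%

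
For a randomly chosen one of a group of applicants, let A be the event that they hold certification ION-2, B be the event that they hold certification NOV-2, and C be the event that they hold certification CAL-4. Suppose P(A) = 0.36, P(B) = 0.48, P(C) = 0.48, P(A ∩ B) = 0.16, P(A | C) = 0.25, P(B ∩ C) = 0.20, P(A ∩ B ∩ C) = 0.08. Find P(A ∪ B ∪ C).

0.92

P(A ∩ C) = P(C)·P(A|C) = 0.48 × 0.25 = 0.12
Inclusion–exclusion gives
P(A ∪ B ∪ C) = 0.36 + 0.48 + 0.48 − 0.16 − 0.12 − 0.20 + 0.08 = 0.92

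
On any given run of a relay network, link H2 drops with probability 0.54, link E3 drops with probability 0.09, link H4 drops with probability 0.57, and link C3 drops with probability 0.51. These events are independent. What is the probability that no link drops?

Since the events are independent, P(none) is the product of the individual non-occurrence probabilities.
P(none) = (1 − 0.54) × (1 − 0.09) × (1 − 0.57) × (1 − 0.51) = 0.46 × 0.91 × 0.43 × 0.49 = 0.08819902

0.08819902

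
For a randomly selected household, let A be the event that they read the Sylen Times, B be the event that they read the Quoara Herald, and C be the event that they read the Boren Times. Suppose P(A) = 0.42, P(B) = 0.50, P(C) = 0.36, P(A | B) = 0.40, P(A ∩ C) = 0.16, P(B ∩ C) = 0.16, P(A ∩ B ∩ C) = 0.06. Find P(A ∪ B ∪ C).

0.82

P(A ∩ B) = P(B)·P(A|B) = 0.50 × 0.40 = 0.20
Apply inclusion-exclusion:
P(A ∪ B ∪ C) = 0.42 + 0.50 + 0.36 − 0.20 − 0.16 − 0.16 + 0.06 = 0.82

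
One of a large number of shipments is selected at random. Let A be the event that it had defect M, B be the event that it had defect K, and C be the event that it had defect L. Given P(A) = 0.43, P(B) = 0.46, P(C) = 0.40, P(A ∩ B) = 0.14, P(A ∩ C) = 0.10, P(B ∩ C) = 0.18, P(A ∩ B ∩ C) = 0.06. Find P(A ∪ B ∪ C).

P(A ∪ B ∪ C) = 0.43 + 0.46 + 0.40 − 0.14 − 0.10 − 0.18 + 0.06 = 0.93

0.93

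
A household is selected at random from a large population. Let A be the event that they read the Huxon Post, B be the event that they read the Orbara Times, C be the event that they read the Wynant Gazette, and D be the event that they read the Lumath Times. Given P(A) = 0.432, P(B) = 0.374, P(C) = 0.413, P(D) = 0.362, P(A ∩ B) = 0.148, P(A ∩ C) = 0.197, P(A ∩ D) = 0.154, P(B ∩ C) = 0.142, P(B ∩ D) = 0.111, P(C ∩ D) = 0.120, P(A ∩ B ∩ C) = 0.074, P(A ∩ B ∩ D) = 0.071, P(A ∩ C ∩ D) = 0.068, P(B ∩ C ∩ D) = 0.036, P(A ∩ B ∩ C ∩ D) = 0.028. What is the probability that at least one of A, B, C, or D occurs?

0.930

P(A ∪ B ∪ C ∪ D) = 0.432 + 0.374 + 0.413 + 0.362 − 0.148 − 0.197 − 0.154 − 0.142 − 0.111 − 0.120 + 0.074 + 0.071 + 0.068 + 0.036 − 0.028 = 0.930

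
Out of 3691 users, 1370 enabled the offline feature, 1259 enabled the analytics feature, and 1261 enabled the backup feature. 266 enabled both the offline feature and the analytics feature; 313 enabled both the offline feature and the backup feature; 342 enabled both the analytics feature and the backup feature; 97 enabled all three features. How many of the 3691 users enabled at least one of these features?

Apply inclusion-exclusion:
|at least one| = 1370 + 1259 + 1261 − 266 − 313 − 342 + 97 = 3066

3066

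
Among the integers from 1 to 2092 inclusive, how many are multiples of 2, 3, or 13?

By inclusion–exclusion:
⌊2092/2⌋ + ⌊2092/3⌋ + ⌊2092/13⌋ − ⌊2092/6⌋ − ⌊2092/26⌋ − ⌊2092/39⌋ + ⌊2092/78⌋ = 1046 + 697 + 160 − 348 − 80 − 53 + 26 = 1448

1448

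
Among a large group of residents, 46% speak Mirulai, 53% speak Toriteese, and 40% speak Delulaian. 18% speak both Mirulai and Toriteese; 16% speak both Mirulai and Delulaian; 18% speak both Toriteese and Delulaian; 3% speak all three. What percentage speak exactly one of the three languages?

44%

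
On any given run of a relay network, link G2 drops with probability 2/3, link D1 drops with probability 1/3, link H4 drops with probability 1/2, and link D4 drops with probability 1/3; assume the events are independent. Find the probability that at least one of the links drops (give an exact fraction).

25/27

P(none) = (1 − 2/3) × (1 − 1/3) × (1 − 1/2) × (1 − 1/3) = 1/3 × 2/3 × 1/2 × 2/3 = 2/27
P(at least one) = 1 − 2/27 = 25/27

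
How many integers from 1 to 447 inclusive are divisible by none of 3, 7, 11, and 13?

215

By inclusion–exclusion:
floor(447/3) + floor(447/7) + floor(447/11) + floor(447/13) − floor(447/21) − floor(447/33) − floor(447/39) − floor(447/77) − floor(447/91) − floor(447/143) + floor(447/231) + floor(447/273) + floor(447/429) + floor(447/1001) − floor(447/3003) = 149 + 63 + 40 + 34 − 21 − 13 − 11 − 5 − 4 − 3 + 1 + 1 + 1 + 0 − 0 = 232
447 − 232 = 215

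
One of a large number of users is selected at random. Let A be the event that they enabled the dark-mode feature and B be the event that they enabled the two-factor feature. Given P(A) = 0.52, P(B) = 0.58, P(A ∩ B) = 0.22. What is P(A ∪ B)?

0.88

P(A ∪ B) = 0.52 + 0.58 − 0.22 = 0.88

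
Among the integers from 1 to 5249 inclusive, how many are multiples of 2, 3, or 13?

3634

floor(5249/2) + floor(5249/3) + floor(5249/13) − floor(5249/6) − floor(5249/26) − floor(5249/39) + floor(5249/78) = 2624 + 1749 + 403 − 874 − 201 − 134 + 67 = 3634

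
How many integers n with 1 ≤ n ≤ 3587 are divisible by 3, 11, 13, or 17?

1698

Using inclusion–exclusion:
floor(3587/3) + floor(3587/11) + floor(3587/13) + floor(3587/17) − floor(3587/33) − floor(3587/39) − floor(3587/51) − floor(3587/143) − floor(3587/187) − floor(3587/221) + floor(3587/429) + floor(3587/561) + floor(3587/663) + floor(3587/2431) − floor(3587/7293) = 1195 + 326 + 275 + 211 − 108 − 91 − 70 − 25 − 19 − 16 + 8 + 6 + 5 + 1 − 0 = 1698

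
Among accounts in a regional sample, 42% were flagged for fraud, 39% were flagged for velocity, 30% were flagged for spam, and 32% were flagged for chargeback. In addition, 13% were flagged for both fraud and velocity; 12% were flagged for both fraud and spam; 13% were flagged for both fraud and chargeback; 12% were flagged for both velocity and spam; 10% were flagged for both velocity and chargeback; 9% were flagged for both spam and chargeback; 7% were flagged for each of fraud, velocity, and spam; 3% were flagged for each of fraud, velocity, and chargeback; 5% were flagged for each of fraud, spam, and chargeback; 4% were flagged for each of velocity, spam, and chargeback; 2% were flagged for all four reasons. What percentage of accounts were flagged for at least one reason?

91%

Apply inclusion-exclusion:
P(≥1) = 42 + 39 + 30 + 32 − 13 − 12 − 13 − 12 − 10 − 9 + 7 + 3 + 5 + 4 − 2 = 91%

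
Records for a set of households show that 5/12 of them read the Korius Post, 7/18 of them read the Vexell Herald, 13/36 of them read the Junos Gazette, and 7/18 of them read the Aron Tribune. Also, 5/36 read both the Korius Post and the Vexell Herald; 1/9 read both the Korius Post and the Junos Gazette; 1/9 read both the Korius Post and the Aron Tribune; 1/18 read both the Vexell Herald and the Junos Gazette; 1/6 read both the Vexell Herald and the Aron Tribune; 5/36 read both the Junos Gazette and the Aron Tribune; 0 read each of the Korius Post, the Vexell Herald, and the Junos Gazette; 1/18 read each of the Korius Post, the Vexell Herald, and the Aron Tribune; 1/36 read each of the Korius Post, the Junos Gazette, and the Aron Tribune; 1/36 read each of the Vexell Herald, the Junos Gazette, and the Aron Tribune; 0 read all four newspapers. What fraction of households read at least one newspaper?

17/18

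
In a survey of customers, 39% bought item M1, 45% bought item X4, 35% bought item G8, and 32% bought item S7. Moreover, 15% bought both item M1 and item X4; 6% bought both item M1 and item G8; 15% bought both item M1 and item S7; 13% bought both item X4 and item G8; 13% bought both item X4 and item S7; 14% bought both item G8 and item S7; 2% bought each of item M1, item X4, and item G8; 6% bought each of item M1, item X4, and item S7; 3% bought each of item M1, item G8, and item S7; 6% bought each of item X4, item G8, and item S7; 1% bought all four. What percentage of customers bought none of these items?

9%

Inclusion–exclusion gives
P(union) = 39 + 45 + 35 + 32 − 15 − 6 − 15 − 13 − 13 − 14 + 2 + 6 + 3 + 6 − 1 = 91%
P(none) = 100% − 91% = 9%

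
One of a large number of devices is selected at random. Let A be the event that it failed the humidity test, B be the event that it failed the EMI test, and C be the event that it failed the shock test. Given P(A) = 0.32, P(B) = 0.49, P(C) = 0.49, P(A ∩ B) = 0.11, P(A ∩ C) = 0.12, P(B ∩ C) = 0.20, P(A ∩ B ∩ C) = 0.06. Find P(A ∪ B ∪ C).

Apply inclusion-exclusion:
P(A ∪ B ∪ C) = 0.32 + 0.49 + 0.49 − 0.11 − 0.12 − 0.20 + 0.06 = 0.93

0.93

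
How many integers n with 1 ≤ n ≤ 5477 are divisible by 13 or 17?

719

Apply inclusion-exclusion:
⌊5477/13⌋ + ⌊5477/17⌋ − ⌊5477/221⌋ = 421 + 322 − 24 = 719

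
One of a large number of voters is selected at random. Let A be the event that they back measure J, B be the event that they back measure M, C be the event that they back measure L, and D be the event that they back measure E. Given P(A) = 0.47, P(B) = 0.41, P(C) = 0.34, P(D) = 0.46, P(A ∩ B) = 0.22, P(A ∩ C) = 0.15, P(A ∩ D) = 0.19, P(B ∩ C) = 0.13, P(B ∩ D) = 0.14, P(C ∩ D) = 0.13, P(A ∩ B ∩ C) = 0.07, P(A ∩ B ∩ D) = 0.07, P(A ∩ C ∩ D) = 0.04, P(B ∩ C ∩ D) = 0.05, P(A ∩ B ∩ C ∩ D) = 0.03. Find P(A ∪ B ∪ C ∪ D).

0.92

By inclusion–exclusion:
P(A ∪ B ∪ C ∪ D) = 0.47 + 0.41 + 0.34 + 0.46 − 0.22 − 0.15 − 0.19 − 0.13 − 0.14 − 0.13 + 0.07 + 0.07 + 0.04 + 0.05 − 0.03 = 0.92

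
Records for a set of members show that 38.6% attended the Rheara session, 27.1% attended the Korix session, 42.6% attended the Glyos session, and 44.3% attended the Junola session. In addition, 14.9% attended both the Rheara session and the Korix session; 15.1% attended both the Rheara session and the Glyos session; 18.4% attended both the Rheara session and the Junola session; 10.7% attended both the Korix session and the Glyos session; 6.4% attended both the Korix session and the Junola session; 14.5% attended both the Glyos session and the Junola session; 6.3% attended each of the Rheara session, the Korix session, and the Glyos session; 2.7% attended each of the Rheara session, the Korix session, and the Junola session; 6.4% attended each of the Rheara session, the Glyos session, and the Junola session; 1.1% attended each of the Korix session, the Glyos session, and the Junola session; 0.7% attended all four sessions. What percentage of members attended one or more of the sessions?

88.4%

Inclusion–exclusion gives
P(union) = 38.6 + 27.1 + 42.6 + 44.3 − 14.9 − 15.1 − 18.4 − 10.7 − 6.4 − 14.5 + 6.3 + 2.7 + 6.4 + 1.1 − 0.7 = 88.4%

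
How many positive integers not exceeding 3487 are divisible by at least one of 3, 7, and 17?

1611

Using inclusion–exclusion:
⌊3487/3⌋ + ⌊3487/7⌋ + ⌊3487/17⌋ − ⌊3487/21⌋ − ⌊3487/51⌋ − ⌊3487/119⌋ + ⌊3487/357⌋ = 1162 + 498 + 205 − 166 − 68 − 29 + 9 = 1611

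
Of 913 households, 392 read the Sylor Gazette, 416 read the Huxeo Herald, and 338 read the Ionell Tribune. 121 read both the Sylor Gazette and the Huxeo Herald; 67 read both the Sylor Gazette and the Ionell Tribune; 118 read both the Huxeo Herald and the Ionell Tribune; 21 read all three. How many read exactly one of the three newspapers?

597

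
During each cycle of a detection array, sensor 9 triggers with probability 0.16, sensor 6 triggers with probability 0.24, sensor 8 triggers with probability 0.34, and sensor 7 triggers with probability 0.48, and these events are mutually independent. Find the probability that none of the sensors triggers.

0.21909888

P(none) = (1 − 0.16) × (1 − 0.24) × (1 − 0.34) × (1 − 0.48) = 0.84 × 0.76 × 0.66 × 0.52 = 0.21909888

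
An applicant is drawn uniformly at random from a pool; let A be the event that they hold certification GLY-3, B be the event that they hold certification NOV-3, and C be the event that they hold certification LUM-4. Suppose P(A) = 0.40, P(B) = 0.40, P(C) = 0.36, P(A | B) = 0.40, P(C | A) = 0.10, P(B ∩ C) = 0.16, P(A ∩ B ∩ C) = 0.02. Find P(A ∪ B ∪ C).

P(A ∩ B) = P(B)·P(A|B) = 0.40 × 0.40 = 0.16
P(A ∩ C) = P(A)·P(C|A) = 0.40 × 0.10 = 0.04
By inclusion–exclusion:
P(A ∪ B ∪ C) = 0.40 + 0.40 + 0.36 − 0.16 − 0.04 − 0.16 + 0.02 = 0.82

0.82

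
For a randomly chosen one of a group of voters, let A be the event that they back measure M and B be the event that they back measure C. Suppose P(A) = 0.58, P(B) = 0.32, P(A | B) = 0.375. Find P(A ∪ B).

P(A ∩ B) = P(B)·P(A|B) = 0.32 × 0.375 = 0.12
P(A ∪ B) = 0.58 + 0.32 − 0.12 = 0.78

0.78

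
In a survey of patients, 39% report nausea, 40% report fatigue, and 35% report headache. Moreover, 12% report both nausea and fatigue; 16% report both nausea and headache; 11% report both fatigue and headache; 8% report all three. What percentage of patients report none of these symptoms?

Apply inclusion-exclusion:
P(≥1) = 39 + 40 + 35 − 12 − 16 − 11 + 8 = 83%
P(none) = 100% − 83% = 17%

17%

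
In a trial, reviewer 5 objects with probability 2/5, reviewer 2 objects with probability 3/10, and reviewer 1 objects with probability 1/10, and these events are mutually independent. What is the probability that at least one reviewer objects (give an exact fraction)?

311/500

Independence gives P(none) = ∏(1 − pᵢ).
P(none) = (1 − 2/5) × (1 − 3/10) × (1 − 1/10) = 3/5 × 7/10 × 9/10 = 189/500
P(at least one) = 1 − 189/500 = 311/500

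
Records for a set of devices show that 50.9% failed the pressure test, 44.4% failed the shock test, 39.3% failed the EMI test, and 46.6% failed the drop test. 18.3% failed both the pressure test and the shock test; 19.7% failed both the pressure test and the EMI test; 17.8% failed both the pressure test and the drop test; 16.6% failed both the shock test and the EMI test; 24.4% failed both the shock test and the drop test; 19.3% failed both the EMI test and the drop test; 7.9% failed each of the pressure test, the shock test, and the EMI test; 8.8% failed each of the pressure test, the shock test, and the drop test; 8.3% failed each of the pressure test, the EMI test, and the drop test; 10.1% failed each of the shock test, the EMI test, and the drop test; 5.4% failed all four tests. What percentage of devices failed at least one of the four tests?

94.8%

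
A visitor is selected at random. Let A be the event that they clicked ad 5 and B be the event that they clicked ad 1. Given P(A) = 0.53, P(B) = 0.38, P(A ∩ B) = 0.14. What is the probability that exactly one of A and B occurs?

Using the inclusion–exclusion count for exactly one event:
P(exactly one) = 0.53 + 0.38 − 2·0.14 = 0.63

0.63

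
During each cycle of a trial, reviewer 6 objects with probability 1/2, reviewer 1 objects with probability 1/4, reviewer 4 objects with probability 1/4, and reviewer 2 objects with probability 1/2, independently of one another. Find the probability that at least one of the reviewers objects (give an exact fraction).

55/64

Since the events are independent, P(none) is the product of the individual non-occurrence probabilities.
P(none) = (1 − 1/2) × (1 − 1/4) × (1 − 1/4) × (1 − 1/2) = 1/2 × 3/4 × 3/4 × 1/2 = 9/64
P(at least one) = 1 − 9/64 = 55/64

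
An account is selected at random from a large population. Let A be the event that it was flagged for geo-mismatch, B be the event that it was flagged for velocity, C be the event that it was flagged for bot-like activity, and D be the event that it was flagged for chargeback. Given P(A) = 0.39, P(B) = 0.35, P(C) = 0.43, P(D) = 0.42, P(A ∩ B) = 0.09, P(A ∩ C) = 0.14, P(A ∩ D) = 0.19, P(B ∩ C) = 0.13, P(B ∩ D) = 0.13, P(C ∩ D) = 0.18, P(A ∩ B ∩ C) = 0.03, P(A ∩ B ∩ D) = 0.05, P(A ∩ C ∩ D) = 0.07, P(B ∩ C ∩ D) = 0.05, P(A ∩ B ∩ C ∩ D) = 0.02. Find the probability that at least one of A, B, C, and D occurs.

P(A ∪ B ∪ C ∪ D) = 0.39 + 0.35 + 0.43 + 0.42 − 0.09 − 0.14 − 0.19 − 0.13 − 0.13 − 0.18 + 0.03 + 0.05 + 0.07 + 0.05 − 0.02 = 0.91

0.91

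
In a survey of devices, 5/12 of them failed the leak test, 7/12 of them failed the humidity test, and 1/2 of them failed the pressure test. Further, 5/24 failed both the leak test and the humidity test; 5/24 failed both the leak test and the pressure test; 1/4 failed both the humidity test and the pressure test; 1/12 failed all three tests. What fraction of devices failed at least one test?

P(at least one) = 5/12 + 7/12 + 1/2 − 5/24 − 5/24 − 1/4 + 1/12 = 11/12

11/12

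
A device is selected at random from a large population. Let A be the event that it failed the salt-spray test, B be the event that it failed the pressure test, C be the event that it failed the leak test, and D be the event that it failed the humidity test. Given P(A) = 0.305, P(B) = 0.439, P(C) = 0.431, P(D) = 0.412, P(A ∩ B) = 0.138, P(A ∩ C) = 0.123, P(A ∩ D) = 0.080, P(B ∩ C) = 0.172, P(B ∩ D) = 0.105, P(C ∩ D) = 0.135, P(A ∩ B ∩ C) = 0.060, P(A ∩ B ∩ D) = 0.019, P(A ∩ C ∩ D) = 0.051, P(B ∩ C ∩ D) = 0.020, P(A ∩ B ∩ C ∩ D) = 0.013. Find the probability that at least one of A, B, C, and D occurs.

0.971

By inclusion–exclusion:
P(A ∪ B ∪ C ∪ D) = 0.305 + 0.439 + 0.431 + 0.412 − 0.138 − 0.123 − 0.080 − 0.172 − 0.105 − 0.135 + 0.060 + 0.019 + 0.051 + 0.020 − 0.013 = 0.971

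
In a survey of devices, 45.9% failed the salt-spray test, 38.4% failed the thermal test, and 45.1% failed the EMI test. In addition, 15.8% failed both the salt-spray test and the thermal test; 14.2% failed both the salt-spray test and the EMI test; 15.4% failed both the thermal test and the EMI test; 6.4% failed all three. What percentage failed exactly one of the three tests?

57.8%

By inclusion–exclusion (exactly-one form):
P(exactly one) = 45.9 + 38.4 + 45.1 − 2·15.8 − 2·14.2 − 2·15.4 + 3·6.4 = 57.8%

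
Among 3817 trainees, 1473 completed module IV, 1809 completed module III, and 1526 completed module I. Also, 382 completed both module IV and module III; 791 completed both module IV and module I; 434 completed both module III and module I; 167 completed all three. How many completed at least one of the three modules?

3368

|union| = 1473 + 1809 + 1526 − 382 − 791 − 434 + 167 = 3368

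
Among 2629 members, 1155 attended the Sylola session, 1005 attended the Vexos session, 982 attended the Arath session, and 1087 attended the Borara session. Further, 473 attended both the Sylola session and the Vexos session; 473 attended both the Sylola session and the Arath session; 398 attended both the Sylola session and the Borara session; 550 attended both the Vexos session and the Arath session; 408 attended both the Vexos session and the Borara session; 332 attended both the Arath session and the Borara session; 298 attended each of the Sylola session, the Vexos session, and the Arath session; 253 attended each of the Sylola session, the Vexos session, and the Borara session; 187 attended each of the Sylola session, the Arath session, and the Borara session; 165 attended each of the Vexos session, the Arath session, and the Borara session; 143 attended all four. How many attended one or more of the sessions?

By inclusion-exclusion,
|union| = 1155 + 1005 + 982 + 1087 − 473 − 473 − 398 − 550 − 408 − 332 + 298 + 253 + 187 + 165 − 143 = 2355

2355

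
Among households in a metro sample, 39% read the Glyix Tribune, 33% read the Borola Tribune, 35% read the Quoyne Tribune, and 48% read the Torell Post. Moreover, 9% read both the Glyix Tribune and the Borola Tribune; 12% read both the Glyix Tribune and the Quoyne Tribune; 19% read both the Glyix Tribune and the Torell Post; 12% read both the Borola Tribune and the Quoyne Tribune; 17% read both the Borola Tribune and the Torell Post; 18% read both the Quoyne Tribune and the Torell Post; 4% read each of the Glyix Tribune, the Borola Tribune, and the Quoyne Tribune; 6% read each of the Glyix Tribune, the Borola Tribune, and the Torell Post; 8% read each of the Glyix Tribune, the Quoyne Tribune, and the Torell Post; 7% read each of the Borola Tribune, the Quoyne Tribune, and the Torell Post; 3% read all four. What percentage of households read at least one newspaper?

90%

By inclusion-exclusion,
P(at least one) = 39 + 33 + 35 + 48 − 9 − 12 − 19 − 12 − 17 − 18 + 4 + 6 + 8 + 7 − 3 = 90%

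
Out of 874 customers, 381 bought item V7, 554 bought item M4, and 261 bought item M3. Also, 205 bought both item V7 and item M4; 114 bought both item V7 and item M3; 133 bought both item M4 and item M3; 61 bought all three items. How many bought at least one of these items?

|at least one| = 381 + 554 + 261 − 205 − 114 − 133 + 61 = 805

805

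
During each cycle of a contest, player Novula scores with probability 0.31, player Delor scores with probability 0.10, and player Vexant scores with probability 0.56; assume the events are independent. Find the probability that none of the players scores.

0.27324

P(none) = (1 − 0.31) × (1 − 0.10) × (1 − 0.56) = 0.69 × 0.90 × 0.44 = 0.27324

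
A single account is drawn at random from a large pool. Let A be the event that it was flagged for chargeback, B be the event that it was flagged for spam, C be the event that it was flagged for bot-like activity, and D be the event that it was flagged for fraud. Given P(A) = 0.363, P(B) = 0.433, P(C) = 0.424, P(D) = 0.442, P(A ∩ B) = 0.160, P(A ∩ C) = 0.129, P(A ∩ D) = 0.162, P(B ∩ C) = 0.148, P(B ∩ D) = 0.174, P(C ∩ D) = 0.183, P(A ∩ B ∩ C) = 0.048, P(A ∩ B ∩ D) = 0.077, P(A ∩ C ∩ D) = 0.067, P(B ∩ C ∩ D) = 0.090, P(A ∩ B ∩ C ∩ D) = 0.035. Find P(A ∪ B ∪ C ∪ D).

0.953

P(A ∪ B ∪ C ∪ D) = 0.363 + 0.433 + 0.424 + 0.442 − 0.160 − 0.129 − 0.162 − 0.148 − 0.174 − 0.183 + 0.048 + 0.077 + 0.067 + 0.090 − 0.035 = 0.953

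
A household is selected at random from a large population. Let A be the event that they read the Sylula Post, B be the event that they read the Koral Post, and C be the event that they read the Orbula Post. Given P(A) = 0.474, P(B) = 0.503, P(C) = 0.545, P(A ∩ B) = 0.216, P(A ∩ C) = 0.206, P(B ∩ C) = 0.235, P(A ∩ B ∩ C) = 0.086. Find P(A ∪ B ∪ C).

0.951

By inclusion-exclusion,
P(A ∪ B ∪ C) = 0.474 + 0.503 + 0.545 − 0.216 − 0.206 − 0.235 + 0.086 = 0.951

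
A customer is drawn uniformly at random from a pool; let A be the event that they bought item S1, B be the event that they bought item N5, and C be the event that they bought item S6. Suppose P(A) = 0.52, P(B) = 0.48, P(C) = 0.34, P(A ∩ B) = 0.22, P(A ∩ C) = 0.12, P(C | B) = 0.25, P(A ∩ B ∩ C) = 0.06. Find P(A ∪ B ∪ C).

P(B ∩ C) = P(B)·P(C|B) = 0.48 × 0.25 = 0.12
P(A ∪ B ∪ C) = 0.52 + 0.48 + 0.34 − 0.22 − 0.12 − 0.12 + 0.06 = 0.94

0.94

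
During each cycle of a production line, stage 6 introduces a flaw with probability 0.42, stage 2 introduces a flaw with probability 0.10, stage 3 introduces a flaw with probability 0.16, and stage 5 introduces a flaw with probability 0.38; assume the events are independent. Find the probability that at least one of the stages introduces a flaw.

Since the events are independent, P(none) is the product of the individual non-occurrence probabilities.
P(none) = (1 − 0.42) × (1 − 0.10) × (1 − 0.16) × (1 − 0.38) = 0.58 × 0.90 × 0.84 × 0.62 = 0.2718576
P(at least one) = 1 − 0.2718576 = 0.7281424

0.7281424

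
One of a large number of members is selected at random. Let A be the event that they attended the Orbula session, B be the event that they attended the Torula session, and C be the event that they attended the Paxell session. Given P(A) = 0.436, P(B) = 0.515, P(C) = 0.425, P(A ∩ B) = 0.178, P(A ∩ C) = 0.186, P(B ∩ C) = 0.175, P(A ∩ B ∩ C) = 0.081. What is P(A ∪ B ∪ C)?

P(A ∪ B ∪ C) = 0.436 + 0.515 + 0.425 − 0.178 − 0.186 − 0.175 + 0.081 = 0.918

0.918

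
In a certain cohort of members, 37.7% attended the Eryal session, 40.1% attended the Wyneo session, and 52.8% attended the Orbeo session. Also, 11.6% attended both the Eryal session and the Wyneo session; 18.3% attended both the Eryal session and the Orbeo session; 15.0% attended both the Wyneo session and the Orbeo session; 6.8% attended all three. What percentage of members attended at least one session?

P(union) = 37.7 + 40.1 + 52.8 − 11.6 − 18.3 − 15.0 + 6.8 = 92.5%

92.5%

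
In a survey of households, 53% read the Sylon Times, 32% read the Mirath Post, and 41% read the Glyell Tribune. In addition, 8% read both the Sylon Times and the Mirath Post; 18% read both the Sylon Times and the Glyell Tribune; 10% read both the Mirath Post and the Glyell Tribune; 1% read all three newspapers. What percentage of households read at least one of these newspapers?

91%

P(union) = 53 + 32 + 41 − 8 − 18 − 10 + 1 = 91%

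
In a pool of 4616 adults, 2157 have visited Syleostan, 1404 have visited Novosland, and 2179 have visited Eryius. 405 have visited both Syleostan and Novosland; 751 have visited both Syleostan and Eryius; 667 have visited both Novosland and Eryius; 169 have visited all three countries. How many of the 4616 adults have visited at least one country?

|union| = 2157 + 1404 + 2179 − 405 − 751 − 667 + 169 = 4086

4086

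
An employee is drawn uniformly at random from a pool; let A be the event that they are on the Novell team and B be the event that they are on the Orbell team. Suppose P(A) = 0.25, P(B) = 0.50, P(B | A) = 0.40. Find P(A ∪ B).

0.65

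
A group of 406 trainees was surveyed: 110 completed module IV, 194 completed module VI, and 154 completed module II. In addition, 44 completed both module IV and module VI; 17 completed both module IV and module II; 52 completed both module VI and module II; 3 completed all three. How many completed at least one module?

348

N(≥1) = 110 + 194 + 154 − 44 − 17 − 52 + 3 = 348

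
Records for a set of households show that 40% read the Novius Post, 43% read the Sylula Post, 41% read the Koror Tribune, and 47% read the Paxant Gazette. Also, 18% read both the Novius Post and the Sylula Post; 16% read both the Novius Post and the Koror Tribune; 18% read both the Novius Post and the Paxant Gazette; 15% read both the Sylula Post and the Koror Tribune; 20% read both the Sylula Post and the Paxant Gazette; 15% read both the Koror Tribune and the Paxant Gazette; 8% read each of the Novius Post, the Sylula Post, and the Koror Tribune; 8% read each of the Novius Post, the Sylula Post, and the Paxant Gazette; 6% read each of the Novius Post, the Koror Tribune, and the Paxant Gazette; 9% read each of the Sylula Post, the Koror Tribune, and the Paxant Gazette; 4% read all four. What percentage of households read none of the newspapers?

P(at least one) = 40 + 43 + 41 + 47 − 18 − 16 − 18 − 15 − 20 − 15 + 8 + 8 + 6 + 9 − 4 = 96%
P(none) = 100% − 96% = 4%

4%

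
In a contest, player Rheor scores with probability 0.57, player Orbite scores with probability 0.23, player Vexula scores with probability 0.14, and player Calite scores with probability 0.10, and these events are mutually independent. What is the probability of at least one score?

0.7437286

P(none) = (1 − 0.57) × (1 − 0.23) × (1 − 0.14) × (1 − 0.10) = 0.43 × 0.77 × 0.86 × 0.90 = 0.2562714
P(at least one) = 1 − 0.2562714 = 0.7437286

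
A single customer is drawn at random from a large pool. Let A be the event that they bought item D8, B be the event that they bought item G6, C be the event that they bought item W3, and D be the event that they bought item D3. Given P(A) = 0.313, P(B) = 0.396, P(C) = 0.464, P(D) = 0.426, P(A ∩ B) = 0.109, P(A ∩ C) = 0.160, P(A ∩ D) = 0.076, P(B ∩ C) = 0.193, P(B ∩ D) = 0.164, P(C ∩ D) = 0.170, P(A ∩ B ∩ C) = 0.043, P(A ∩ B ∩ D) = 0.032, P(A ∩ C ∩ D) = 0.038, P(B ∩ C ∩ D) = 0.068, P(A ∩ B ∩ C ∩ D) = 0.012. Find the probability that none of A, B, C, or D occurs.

P(A ∪ B ∪ C ∪ D) = 0.313 + 0.396 + 0.464 + 0.426 − 0.109 − 0.160 − 0.076 − 0.193 − 0.164 − 0.170 + 0.043 + 0.032 + 0.038 + 0.068 − 0.012 = 0.896
P(none) = 1 − 0.896 = 0.104

0.104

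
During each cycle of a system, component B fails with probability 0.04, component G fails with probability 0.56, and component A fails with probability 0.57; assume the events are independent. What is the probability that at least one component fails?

0.818368

Since the events are independent, P(none) is the product of the individual non-occurrence probabilities.
P(none) = (1 − 0.04) × (1 − 0.56) × (1 − 0.57) = 0.96 × 0.44 × 0.43 = 0.181632
P(at least one) = 1 − 0.181632 = 0.818368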